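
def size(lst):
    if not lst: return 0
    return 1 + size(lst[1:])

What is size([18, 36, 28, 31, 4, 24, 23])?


size([18, 36, 28, 31, 4, 24, 23]) = 1 + size([36, 28, 31, 4, 24, 23])
size([36, 28, 31, 4, 24, 23]) = 1 + size([28, 31, 4, 24, 23])
size([28, 31, 4, 24, 23]) = 1 + size([31, 4, 24, 23])
size([31, 4, 24, 23]) = 1 + size([4, 24, 23])
size([4, 24, 23]) = 1 + size([24, 23])
size([24, 23]) = 1 + size([23])
size([23]) = 1 + size([])
size([]) = 0  (base case)
Unwinding: 1 + 1 + 1 + 1 + 1 + 1 + 1 + 0 = 7

7


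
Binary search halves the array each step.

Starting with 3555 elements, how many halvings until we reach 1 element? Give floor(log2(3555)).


3555 / 2 = 1777
1777 / 2 = 888
888 / 2 = 444
444 / 2 = 222
222 / 2 = 111
111 / 2 = 55
55 / 2 = 27
27 / 2 = 13
13 / 2 = 6
6 / 2 = 3
3 / 2 = 1
Reached 1 after 11 halvings

11


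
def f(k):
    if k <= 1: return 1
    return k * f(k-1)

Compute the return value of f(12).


f(12)
= 12 * f(11)
= 12 * 11 * f(10)
= 12 * 11 * 10 * f(9)
= 12 * 11 * 10 * 9 * f(8)
= 12 * 11 * 10 * 9 * 8 * f(7)
= 12 * 11 * 10 * 9 * 8 * 7 * f(6)
= 12 * 11 * 10 * 9 * 8 * 7 * 6 * f(5)
= 12 * 11 * 10 * 9 * 8 * 7 * 6 * 5 * f(4)
= 12 * 11 * 10 * 9 * 8 * 7 * 6 * 5 * 4 * f(3)
= 12 * 11 * 10 * 9 * 8 * 7 * 6 * 5 * 4 * 3 * f(2)
= 12 * 11 * 10 * 9 * 8 * 7 * 6 * 5 * 4 * 3 * 2 * f(1)
= 12 * 11 * 10 * 9 * 8 * 7 * 6 * 5 * 4 * 3 * 2 * 1
= 479001600

479001600


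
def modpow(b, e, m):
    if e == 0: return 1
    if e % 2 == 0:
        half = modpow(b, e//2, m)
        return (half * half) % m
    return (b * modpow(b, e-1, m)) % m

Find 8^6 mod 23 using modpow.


modpow(8, 6, 23): e is even, compute modpow(8, 3, 23)
  modpow(8, 3, 23): e is odd, compute modpow(8, 2, 23)
    modpow(8, 2, 23): e is even, compute modpow(8, 1, 23)
      modpow(8, 1, 23): e is odd, compute modpow(8, 0, 23)
        modpow(8, 0, 23) = 1
      (8 * 1) % 23 = 8
    half=8, (8*8) % 23 = 18
  (8 * 18) % 23 = 6
half=6, (6*6) % 23 = 13

13


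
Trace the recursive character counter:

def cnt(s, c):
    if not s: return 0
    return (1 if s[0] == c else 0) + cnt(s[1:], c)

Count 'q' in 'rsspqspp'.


s[0]='r' != 'q' -> 0
s[0]='s' != 'q' -> 0
s[0]='s' != 'q' -> 0
s[0]='p' != 'q' -> 0
s[0]='q' == 'q' -> 1
s[0]='s' != 'q' -> 0
s[0]='p' != 'q' -> 0
s[0]='p' != 'q' -> 0
Sum: 0 + 0 + 0 + 0 + 1 + 0 + 0 + 0 = 1

1


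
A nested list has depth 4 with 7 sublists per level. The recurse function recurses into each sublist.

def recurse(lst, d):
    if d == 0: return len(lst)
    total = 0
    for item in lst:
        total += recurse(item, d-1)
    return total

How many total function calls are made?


At depth 0 (root): 1 call
At depth 1: each of 1 parents calls recurse on 7 children = 7 calls
At depth 2: each of 7 parents calls recurse on 7 children = 49 calls
At depth 3: each of 49 parents calls recurse on 7 children = 343 calls
At depth 4: each of 343 parents calls recurse on 7 children = 2401 calls
Total: 1 + 7 + 49 + 343 + 2401 = 2801

2801


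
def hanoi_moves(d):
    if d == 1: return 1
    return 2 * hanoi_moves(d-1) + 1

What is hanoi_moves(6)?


hanoi_moves(6) = 2 * hanoi_moves(5) + 1
hanoi_moves(5) = 2 * hanoi_moves(4) + 1
hanoi_moves(4) = 2 * hanoi_moves(3) + 1
hanoi_moves(3) = 2 * hanoi_moves(2) + 1
hanoi_moves(2) = 2 * hanoi_moves(1) + 1
hanoi_moves(1) = 1  (base case)
hanoi_moves(2) = 2 * 1 + 1 = 3
hanoi_moves(3) = 2 * 3 + 1 = 7
hanoi_moves(4) = 2 * 7 + 1 = 15
hanoi_moves(5) = 2 * 15 + 1 = 31
hanoi_moves(6) = 2 * 31 + 1 = 63

63


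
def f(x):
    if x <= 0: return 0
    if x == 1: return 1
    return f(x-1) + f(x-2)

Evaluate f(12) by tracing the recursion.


Computing f(12) bottom-up:
f(0) = 0
f(1) = 1
f(2) = f(1) + f(0) = 1 + 0 = 1
f(3) = f(2) + f(1) = 1 + 1 = 2
f(4) = f(3) + f(2) = 2 + 1 = 3
f(5) = f(4) + f(3) = 3 + 2 = 5
f(6) = f(5) + f(4) = 5 + 3 = 8
f(7) = f(6) + f(5) = 8 + 5 = 13
f(8) = f(7) + f(6) = 13 + 8 = 21
f(9) = f(8) + f(7) = 21 + 13 = 34
f(10) = f(9) + f(8) = 34 + 21 = 55
f(11) = f(10) + f(9) = 55 + 34 = 89
f(12) = f(11) + f(10) = 89 + 55 = 144

144


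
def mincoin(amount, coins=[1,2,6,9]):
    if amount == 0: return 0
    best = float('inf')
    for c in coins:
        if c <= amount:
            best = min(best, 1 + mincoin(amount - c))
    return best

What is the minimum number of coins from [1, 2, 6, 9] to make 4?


Building up with DP:
mincoin(0) = 0
mincoin(1) = min(1+mincoin(0)=1+0=1) = 1
mincoin(2) = min(1+mincoin(1)=1+1=2, 1+mincoin(0)=1+0=1) = 1
mincoin(3) = min(1+mincoin(2)=1+1=2, 1+mincoin(1)=1+1=2) = 2
mincoin(4) = min(1+mincoin(3)=1+2=3, 1+mincoin(2)=1+1=2) = 2

2


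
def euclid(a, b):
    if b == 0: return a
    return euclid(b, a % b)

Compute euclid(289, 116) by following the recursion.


euclid(289, 116) = euclid(116, 57)
euclid(116, 57) = euclid(57, 2)
euclid(57, 2) = euclid(2, 1)
euclid(2, 1) = euclid(1, 0)
euclid(1, 0) = 1  (base case)

1


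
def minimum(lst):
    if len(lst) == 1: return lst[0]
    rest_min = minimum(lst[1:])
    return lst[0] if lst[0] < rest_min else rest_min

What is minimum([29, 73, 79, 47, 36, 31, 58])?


minimum([29, 73, 79, 47, 36, 31, 58]): compare 29 with minimum([73, 79, 47, 36, 31, 58])
minimum([73, 79, 47, 36, 31, 58]): compare 73 with minimum([79, 47, 36, 31, 58])
minimum([79, 47, 36, 31, 58]): compare 79 with minimum([47, 36, 31, 58])
minimum([47, 36, 31, 58]): compare 47 with minimum([36, 31, 58])
minimum([36, 31, 58]): compare 36 with minimum([31, 58])
minimum([31, 58]): compare 31 with minimum([58])
minimum([58]) = 58  (base case)
Compare 31 with 58 -> 31
Compare 36 with 31 -> 31
Compare 47 with 31 -> 31
Compare 79 with 31 -> 31
Compare 73 with 31 -> 31
Compare 29 with 31 -> 29

29


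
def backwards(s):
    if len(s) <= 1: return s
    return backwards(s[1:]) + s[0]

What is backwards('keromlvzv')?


backwards('keromlvzv') = backwards('eromlvzv') + 'k'
backwards('eromlvzv') = backwards('romlvzv') + 'e'
backwards('romlvzv') = backwards('omlvzv') + 'r'
backwards('omlvzv') = backwards('mlvzv') + 'o'
backwards('mlvzv') = backwards('lvzv') + 'm'
backwards('lvzv') = backwards('vzv') + 'l'
backwards('vzv') = backwards('zv') + 'v'
backwards('zv') = backwards('v') + 'z'
backwards('v') = 'v'  (base case)
Concatenating: 'v' + 'z' + 'v' + 'l' + 'm' + 'o' + 'r' + 'e' + 'k' = 'vzvlmorek'

vzvlmorek


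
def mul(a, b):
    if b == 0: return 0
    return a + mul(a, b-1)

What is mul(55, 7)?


mul(55, 7) = 55 + mul(55, 6)
mul(55, 6) = 55 + mul(55, 5)
mul(55, 5) = 55 + mul(55, 4)
mul(55, 4) = 55 + mul(55, 3)
mul(55, 3) = 55 + mul(55, 2)
mul(55, 2) = 55 + mul(55, 1)
mul(55, 1) = 55 + mul(55, 0)
mul(55, 0) = 0  (base case)
Total: 55 + 55 + 55 + 55 + 55 + 55 + 55 + 0 = 385

385


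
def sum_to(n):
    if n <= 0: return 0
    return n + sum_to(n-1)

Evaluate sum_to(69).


sum_to(69)
= 69 + 68 + 67 + 66 + 65 + 64 + 63 + 62 + 61 + 60 + 59 + 58 + 57 + 56 + 55 + 54 + 53 + 52 + 51 + 50 + 49 + 48 + 47 + 46 + 45 + 44 + 43 + 42 + 41 + 40 + 39 + 38 + 37 + 36 + 35 + 34 + 33 + 32 + 31 + 30 + 29 + 28 + 27 + 26 + 25 + 24 + 23 + 22 + 21 + 20 + 19 + 18 + 17 + 16 + 15 + 14 + 13 + 12 + 11 + 10 + 9 + 8 + 7 + 6 + 5 + 4 + 3 + 2 + 1 + sum_to(0)
= 69 + 68 + 67 + 66 + 65 + 64 + 63 + 62 + 61 + 60 + 59 + 58 + 57 + 56 + 55 + 54 + 53 + 52 + 51 + 50 + 49 + 48 + 47 + 46 + 45 + 44 + 43 + 42 + 41 + 40 + 39 + 38 + 37 + 36 + 35 + 34 + 33 + 32 + 31 + 30 + 29 + 28 + 27 + 26 + 25 + 24 + 23 + 22 + 21 + 20 + 19 + 18 + 17 + 16 + 15 + 14 + 13 + 12 + 11 + 10 + 9 + 8 + 7 + 6 + 5 + 4 + 3 + 2 + 1 + 0
= 2415

2415


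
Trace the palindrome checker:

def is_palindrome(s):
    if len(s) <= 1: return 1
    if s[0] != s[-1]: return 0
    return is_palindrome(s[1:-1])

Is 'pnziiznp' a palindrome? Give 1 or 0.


is_palindrome('pnziiznp'): s[0]='p' == s[-1]='p' -> check is_palindrome('nziizn')
is_palindrome('nziizn'): s[0]='n' == s[-1]='n' -> check is_palindrome('ziiz')
is_palindrome('ziiz'): s[0]='z' == s[-1]='z' -> check is_palindrome('ii')
is_palindrome('ii'): s[0]='i' == s[-1]='i' -> check is_palindrome('')
is_palindrome(''): len <= 1 -> return 1  (base case)
Result: 1 (palindrome)

1


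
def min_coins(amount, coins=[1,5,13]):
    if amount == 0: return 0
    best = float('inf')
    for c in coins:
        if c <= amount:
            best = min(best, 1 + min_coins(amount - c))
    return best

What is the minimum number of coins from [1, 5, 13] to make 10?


Building up with DP:
min_coins(0) = 0
min_coins(1) = min(1+min_coins(0)=1+0=1) = 1
min_coins(2) = min(1+min_coins(1)=1+1=2) = 2
min_coins(3) = min(1+min_coins(2)=1+2=3) = 3
min_coins(4) = min(1+min_coins(3)=1+3=4) = 4
min_coins(5) = min(1+min_coins(4)=1+4=5, 1+min_coins(0)=1+0=1) = 1
min_coins(6) = min(1+min_coins(5)=1+1=2, 1+min_coins(1)=1+1=2) = 2
min_coins(7) = min(1+min_coins(6)=1+2=3, 1+min_coins(2)=1+2=3) = 3
min_coins(8) = min(1+min_coins(7)=1+3=4, 1+min_coins(3)=1+3=4) = 4
min_coins(9) = min(1+min_coins(8)=1+4=5, 1+min_coins(4)=1+4=5) = 5
min_coins(10) = min(1+min_coins(9)=1+5=6, 1+min_coins(5)=1+1=2) = 2

2


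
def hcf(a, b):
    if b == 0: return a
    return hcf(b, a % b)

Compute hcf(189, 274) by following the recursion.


hcf(189, 274) = hcf(274, 189)
hcf(274, 189) = hcf(189, 85)
hcf(189, 85) = hcf(85, 19)
hcf(85, 19) = hcf(19, 9)
hcf(19, 9) = hcf(9, 1)
hcf(9, 1) = hcf(1, 0)
hcf(1, 0) = 1  (base case)

1


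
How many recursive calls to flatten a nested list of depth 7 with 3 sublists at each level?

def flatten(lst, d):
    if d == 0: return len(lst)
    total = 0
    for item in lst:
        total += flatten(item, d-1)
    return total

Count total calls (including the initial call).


At depth 0 (root): 1 call
At depth 1: each of 1 parents calls flatten on 3 children = 3 calls
At depth 2: each of 3 parents calls flatten on 3 children = 9 calls
At depth 3: each of 9 parents calls flatten on 3 children = 27 calls
At depth 4: each of 27 parents calls flatten on 3 children = 81 calls
At depth 5: each of 81 parents calls flatten on 3 children = 243 calls
At depth 6: each of 243 parents calls flatten on 3 children = 729 calls
At depth 7: each of 729 parents calls flatten on 3 children = 2187 calls
Total: 1 + 3 + 9 + 27 + 81 + 243 + 729 + 2187 = 3280

3280


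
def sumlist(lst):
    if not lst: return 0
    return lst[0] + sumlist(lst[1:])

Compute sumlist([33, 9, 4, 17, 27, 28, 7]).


sumlist([33, 9, 4, 17, 27, 28, 7]) = 33 + sumlist([9, 4, 17, 27, 28, 7])
sumlist([9, 4, 17, 27, 28, 7]) = 9 + sumlist([4, 17, 27, 28, 7])
sumlist([4, 17, 27, 28, 7]) = 4 + sumlist([17, 27, 28, 7])
sumlist([17, 27, 28, 7]) = 17 + sumlist([27, 28, 7])
sumlist([27, 28, 7]) = 27 + sumlist([28, 7])
sumlist([28, 7]) = 28 + sumlist([7])
sumlist([7]) = 7 + sumlist([])
sumlist([]) = 0  (base case)
Total: 33 + 9 + 4 + 17 + 27 + 28 + 7 + 0 = 125

125


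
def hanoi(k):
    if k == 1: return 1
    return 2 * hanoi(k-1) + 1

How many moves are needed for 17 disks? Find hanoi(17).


hanoi(17) = 2 * hanoi(16) + 1
hanoi(16) = 2 * hanoi(15) + 1
hanoi(15) = 2 * hanoi(14) + 1
hanoi(14) = 2 * hanoi(13) + 1
hanoi(13) = 2 * hanoi(12) + 1
hanoi(12) = 2 * hanoi(11) + 1
hanoi(11) = 2 * hanoi(10) + 1
hanoi(10) = 2 * hanoi(9) + 1
hanoi(9) = 2 * hanoi(8) + 1
hanoi(8) = 2 * hanoi(7) + 1
hanoi(7) = 2 * hanoi(6) + 1
hanoi(6) = 2 * hanoi(5) + 1
hanoi(5) = 2 * hanoi(4) + 1
hanoi(4) = 2 * hanoi(3) + 1
hanoi(3) = 2 * hanoi(2) + 1
hanoi(2) = 2 * hanoi(1) + 1
hanoi(1) = 1  (base case)
hanoi(2) = 2 * 1 + 1 = 3
hanoi(3) = 2 * 3 + 1 = 7
hanoi(4) = 2 * 7 + 1 = 15
hanoi(5) = 2 * 15 + 1 = 31
hanoi(6) = 2 * 31 + 1 = 63
hanoi(7) = 2 * 63 + 1 = 127
hanoi(8) = 2 * 127 + 1 = 255
hanoi(9) = 2 * 255 + 1 = 511
hanoi(10) = 2 * 511 + 1 = 1023
hanoi(11) = 2 * 1023 + 1 = 2047
hanoi(12) = 2 * 2047 + 1 = 4095
hanoi(13) = 2 * 4095 + 1 = 8191
hanoi(14) = 2 * 8191 + 1 = 16383
hanoi(15) = 2 * 16383 + 1 = 32767
hanoi(16) = 2 * 32767 + 1 = 65535
hanoi(17) = 2 * 65535 + 1 = 131071

131071


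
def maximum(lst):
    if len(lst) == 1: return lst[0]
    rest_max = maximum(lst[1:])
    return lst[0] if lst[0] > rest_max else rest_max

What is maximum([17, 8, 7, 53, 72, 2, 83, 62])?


maximum([17, 8, 7, 53, 72, 2, 83, 62]): compare 17 with maximum([8, 7, 53, 72, 2, 83, 62])
maximum([8, 7, 53, 72, 2, 83, 62]): compare 8 with maximum([7, 53, 72, 2, 83, 62])
maximum([7, 53, 72, 2, 83, 62]): compare 7 with maximum([53, 72, 2, 83, 62])
maximum([53, 72, 2, 83, 62]): compare 53 with maximum([72, 2, 83, 62])
maximum([72, 2, 83, 62]): compare 72 with maximum([2, 83, 62])
maximum([2, 83, 62]): compare 2 with maximum([83, 62])
maximum([83, 62]): compare 83 with maximum([62])
maximum([62]) = 62  (base case)
Compare 83 with 62 -> 83
Compare 2 with 83 -> 83
Compare 72 with 83 -> 83
Compare 53 with 83 -> 83
Compare 7 with 83 -> 83
Compare 8 with 83 -> 83
Compare 17 with 83 -> 83

83


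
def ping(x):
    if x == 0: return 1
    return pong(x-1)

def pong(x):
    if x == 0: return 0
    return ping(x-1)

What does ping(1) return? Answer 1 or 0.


ping(1) = pong(0)
pong(0) = 0  (base case)
Result: 0

0


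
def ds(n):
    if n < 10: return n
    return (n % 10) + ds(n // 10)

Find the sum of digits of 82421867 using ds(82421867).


ds(82421867) = 7 + ds(8242186)
ds(8242186) = 6 + ds(824218)
ds(824218) = 8 + ds(82421)
ds(82421) = 1 + ds(8242)
ds(8242) = 2 + ds(824)
ds(824) = 4 + ds(82)
ds(82) = 2 + ds(8)
ds(8) = 8  (base case)
Total: 7 + 6 + 8 + 1 + 2 + 4 + 2 + 8 = 38

38


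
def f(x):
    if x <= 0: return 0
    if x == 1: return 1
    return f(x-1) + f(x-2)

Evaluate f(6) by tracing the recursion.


Computing f(6) bottom-up:
f(0) = 0
f(1) = 1
f(2) = f(1) + f(0) = 1 + 0 = 1
f(3) = f(2) + f(1) = 1 + 1 = 2
f(4) = f(3) + f(2) = 2 + 1 = 3
f(5) = f(4) + f(3) = 3 + 2 = 5
f(6) = f(5) + f(4) = 5 + 3 = 8

8


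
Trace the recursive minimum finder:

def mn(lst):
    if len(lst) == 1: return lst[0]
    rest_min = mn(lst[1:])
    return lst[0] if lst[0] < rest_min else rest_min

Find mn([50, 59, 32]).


mn([50, 59, 32]): compare 50 with mn([59, 32])
mn([59, 32]): compare 59 with mn([32])
mn([32]) = 32  (base case)
Compare 59 with 32 -> 32
Compare 50 with 32 -> 32

32


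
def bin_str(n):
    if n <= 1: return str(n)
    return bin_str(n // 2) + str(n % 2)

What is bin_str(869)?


bin_str(869) = bin_str(434) + '1'
bin_str(434) = bin_str(217) + '0'
bin_str(217) = bin_str(108) + '1'
bin_str(108) = bin_str(54) + '0'
bin_str(54) = bin_str(27) + '0'
bin_str(27) = bin_str(13) + '1'
bin_str(13) = bin_str(6) + '1'
bin_str(6) = bin_str(3) + '0'
bin_str(3) = bin_str(1) + '1'
bin_str(1) = '1'  (base case)
Concatenating: '1' + '1' + '0' + '1' + '1' + '0' + '0' + '1' + '0' + '1' = '1101100101'

1101100101


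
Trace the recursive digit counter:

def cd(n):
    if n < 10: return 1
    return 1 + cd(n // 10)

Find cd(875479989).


cd(875479989) = 1 + cd(87547998)
cd(87547998) = 1 + cd(8754799)
cd(8754799) = 1 + cd(875479)
cd(875479) = 1 + cd(87547)
cd(87547) = 1 + cd(8754)
cd(8754) = 1 + cd(875)
cd(875) = 1 + cd(87)
cd(87) = 1 + cd(8)
cd(8) = 1  (base case: 8 < 10)
Unwinding: 1 + 1 + 1 + 1 + 1 + 1 + 1 + 1 + 1 = 9

9


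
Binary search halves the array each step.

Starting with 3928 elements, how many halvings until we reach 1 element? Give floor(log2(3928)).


3928 / 2 = 1964
1964 / 2 = 982
982 / 2 = 491
491 / 2 = 245
245 / 2 = 122
122 / 2 = 61
61 / 2 = 30
30 / 2 = 15
15 / 2 = 7
7 / 2 = 3
3 / 2 = 1
Reached 1 after 11 halvings

11


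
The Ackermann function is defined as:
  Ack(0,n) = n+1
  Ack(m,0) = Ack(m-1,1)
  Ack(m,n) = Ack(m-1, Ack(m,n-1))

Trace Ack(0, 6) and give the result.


Ack(0, 6) = 7
Result: Ack(0, 6) = 7

7


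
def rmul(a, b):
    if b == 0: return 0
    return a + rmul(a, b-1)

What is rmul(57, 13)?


rmul(57, 13) = 57 + rmul(57, 12)
rmul(57, 12) = 57 + rmul(57, 11)
rmul(57, 11) = 57 + rmul(57, 10)
rmul(57, 10) = 57 + rmul(57, 9)
rmul(57, 9) = 57 + rmul(57, 8)
rmul(57, 8) = 57 + rmul(57, 7)
rmul(57, 7) = 57 + rmul(57, 6)
rmul(57, 6) = 57 + rmul(57, 5)
rmul(57, 5) = 57 + rmul(57, 4)
rmul(57, 4) = 57 + rmul(57, 3)
rmul(57, 3) = 57 + rmul(57, 2)
rmul(57, 2) = 57 + rmul(57, 1)
rmul(57, 1) = 57 + rmul(57, 0)
rmul(57, 0) = 0  (base case)
Total: 57 + 57 + 57 + 57 + 57 + 57 + 57 + 57 + 57 + 57 + 57 + 57 + 57 + 0 = 741

741


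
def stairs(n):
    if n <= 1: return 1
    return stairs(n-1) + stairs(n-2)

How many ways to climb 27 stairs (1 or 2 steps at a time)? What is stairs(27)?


Building up from base cases:
stairs(0) = 1
stairs(1) = 1
stairs(2) = stairs(1) + stairs(0) = 1 + 1 = 2
stairs(3) = stairs(2) + stairs(1) = 2 + 1 = 3
stairs(4) = stairs(3) + stairs(2) = 3 + 2 = 5
stairs(5) = stairs(4) + stairs(3) = 5 + 3 = 8
stairs(6) = stairs(5) + stairs(4) = 8 + 5 = 13
stairs(7) = stairs(6) + stairs(5) = 13 + 8 = 21
stairs(8) = stairs(7) + stairs(6) = 21 + 13 = 34
stairs(9) = stairs(8) + stairs(7) = 34 + 21 = 55
stairs(10) = stairs(9) + stairs(8) = 55 + 34 = 89
stairs(11) = stairs(10) + stairs(9) = 89 + 55 = 144
stairs(12) = stairs(11) + stairs(10) = 144 + 89 = 233
stairs(13) = stairs(12) + stairs(11) = 233 + 144 = 377
stairs(14) = stairs(13) + stairs(12) = 377 + 233 = 610
stairs(15) = stairs(14) + stairs(13) = 610 + 377 = 987
stairs(16) = stairs(15) + stairs(14) = 987 + 610 = 1597
stairs(17) = stairs(16) + stairs(15) = 1597 + 987 = 2584
stairs(18) = stairs(17) + stairs(16) = 2584 + 1597 = 4181
stairs(19) = stairs(18) + stairs(17) = 4181 + 2584 = 6765
stairs(20) = stairs(19) + stairs(18) = 6765 + 4181 = 10946
stairs(21) = stairs(20) + stairs(19) = 10946 + 6765 = 17711
stairs(22) = stairs(21) + stairs(20) = 17711 + 10946 = 28657
stairs(23) = stairs(22) + stairs(21) = 28657 + 17711 = 46368
stairs(24) = stairs(23) + stairs(22) = 46368 + 28657 = 75025
stairs(25) = stairs(24) + stairs(23) = 75025 + 46368 = 121393
stairs(26) = stairs(25) + stairs(24) = 121393 + 75025 = 196418
stairs(27) = stairs(26) + stairs(25) = 196418 + 121393 = 317811

317811


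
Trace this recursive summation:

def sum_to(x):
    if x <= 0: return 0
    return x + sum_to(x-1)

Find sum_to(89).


sum_to(89)
= 89 + 88 + 87 + 86 + 85 + 84 + 83 + 82 + 81 + 80 + 79 + 78 + 77 + 76 + 75 + 74 + 73 + 72 + 71 + 70 + 69 + 68 + 67 + 66 + 65 + 64 + 63 + 62 + 61 + 60 + 59 + 58 + 57 + 56 + 55 + 54 + 53 + 52 + 51 + 50 + 49 + 48 + 47 + 46 + 45 + 44 + 43 + 42 + 41 + 40 + 39 + 38 + 37 + 36 + 35 + 34 + 33 + 32 + 31 + 30 + 29 + 28 + 27 + 26 + 25 + 24 + 23 + 22 + 21 + 20 + 19 + 18 + 17 + 16 + 15 + 14 + 13 + 12 + 11 + 10 + 9 + 8 + 7 + 6 + 5 + 4 + 3 + 2 + 1 + sum_to(0)
= 89 + 88 + 87 + 86 + 85 + 84 + 83 + 82 + 81 + 80 + 79 + 78 + 77 + 76 + 75 + 74 + 73 + 72 + 71 + 70 + 69 + 68 + 67 + 66 + 65 + 64 + 63 + 62 + 61 + 60 + 59 + 58 + 57 + 56 + 55 + 54 + 53 + 52 + 51 + 50 + 49 + 48 + 47 + 46 + 45 + 44 + 43 + 42 + 41 + 40 + 39 + 38 + 37 + 36 + 35 + 34 + 33 + 32 + 31 + 30 + 29 + 28 + 27 + 26 + 25 + 24 + 23 + 22 + 21 + 20 + 19 + 18 + 17 + 16 + 15 + 14 + 13 + 12 + 11 + 10 + 9 + 8 + 7 + 6 + 5 + 4 + 3 + 2 + 1 + 0
= 4005

4005


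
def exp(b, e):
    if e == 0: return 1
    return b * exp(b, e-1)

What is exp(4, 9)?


exp(4, 9)
= 4 * exp(4, 8)
= 4 * 4 * exp(4, 7)
= 4 * 4 * 4 * exp(4, 6)
= 4 * 4 * 4 * 4 * exp(4, 5)
= 4 * 4 * 4 * 4 * 4 * exp(4, 4)
= 4 * 4 * 4 * 4 * 4 * 4 * exp(4, 3)
= 4 * 4 * 4 * 4 * 4 * 4 * 4 * exp(4, 2)
= 4 * 4 * 4 * 4 * 4 * 4 * 4 * 4 * exp(4, 1)
= 4 * 4 * 4 * 4 * 4 * 4 * 4 * 4 * 4 * exp(4, 0)
= 4 * 4 * 4 * 4 * 4 * 4 * 4 * 4 * 4 * 1
= 262144

262144


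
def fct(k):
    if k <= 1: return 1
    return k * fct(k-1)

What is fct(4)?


fct(4)
= 4 * fct(3)
= 4 * 3 * fct(2)
= 4 * 3 * 2 * fct(1)
= 4 * 3 * 2 * 1
= 24

24


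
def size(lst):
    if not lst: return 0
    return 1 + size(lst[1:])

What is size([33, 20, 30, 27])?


size([33, 20, 30, 27]) = 1 + size([20, 30, 27])
size([20, 30, 27]) = 1 + size([30, 27])
size([30, 27]) = 1 + size([27])
size([27]) = 1 + size([])
size([]) = 0  (base case)
Unwinding: 1 + 1 + 1 + 1 + 0 = 4

4


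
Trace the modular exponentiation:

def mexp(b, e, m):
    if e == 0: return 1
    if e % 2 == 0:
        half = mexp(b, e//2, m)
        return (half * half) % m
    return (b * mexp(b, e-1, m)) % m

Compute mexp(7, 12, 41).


mexp(7, 12, 41): e is even, compute mexp(7, 6, 41)
  mexp(7, 6, 41): e is even, compute mexp(7, 3, 41)
    mexp(7, 3, 41): e is odd, compute mexp(7, 2, 41)
      mexp(7, 2, 41): e is even, compute mexp(7, 1, 41)
        mexp(7, 1, 41): e is odd, compute mexp(7, 0, 41)
          mexp(7, 0, 41) = 1
        (7 * 1) % 41 = 7
      half=7, (7*7) % 41 = 8
    (7 * 8) % 41 = 15
  half=15, (15*15) % 41 = 20
half=20, (20*20) % 41 = 31

31


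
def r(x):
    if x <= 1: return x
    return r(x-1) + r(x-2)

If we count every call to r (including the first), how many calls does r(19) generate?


Let C(n) = total calls for r(n)
C(0) = 1, C(1) = 1
C(2) = 1 + C(1) + C(0) = 1 + 1 + 1 = 3
C(3) = 1 + C(2) + C(1) = 1 + 3 + 1 = 5
C(4) = 1 + C(3) + C(2) = 1 + 5 + 3 = 9
C(5) = 1 + C(4) + C(3) = 1 + 9 + 5 = 15
C(6) = 1 + C(5) + C(4) = 1 + 15 + 9 = 25
C(7) = 1 + C(6) + C(5) = 1 + 25 + 15 = 41
C(8) = 1 + C(7) + C(6) = 1 + 41 + 25 = 67
C(9) = 1 + C(8) + C(7) = 1 + 67 + 41 = 109
C(10) = 1 + C(9) + C(8) = 1 + 109 + 67 = 177
C(11) = 1 + C(10) + C(9) = 1 + 177 + 109 = 287
C(12) = 1 + C(11) + C(10) = 1 + 287 + 177 = 465
C(13) = 1 + C(12) + C(11) = 1 + 465 + 287 = 753
C(14) = 1 + C(13) + C(12) = 1 + 753 + 465 = 1219
C(15) = 1 + C(14) + C(13) = 1 + 1219 + 753 = 1973
C(16) = 1 + C(15) + C(14) = 1 + 1973 + 1219 = 3193
C(17) = 1 + C(16) + C(15) = 1 + 3193 + 1973 = 5167
C(18) = 1 + C(17) + C(16) = 1 + 5167 + 3193 = 8361
C(19) = 1 + C(18) + C(17) = 1 + 8361 + 5167 = 13529

13529


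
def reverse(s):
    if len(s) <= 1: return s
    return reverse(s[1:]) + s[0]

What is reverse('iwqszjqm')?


reverse('iwqszjqm') = reverse('wqszjqm') + 'i'
reverse('wqszjqm') = reverse('qszjqm') + 'w'
reverse('qszjqm') = reverse('szjqm') + 'q'
reverse('szjqm') = reverse('zjqm') + 's'
reverse('zjqm') = reverse('jqm') + 'z'
reverse('jqm') = reverse('qm') + 'j'
reverse('qm') = reverse('m') + 'q'
reverse('m') = 'm'  (base case)
Concatenating: 'm' + 'q' + 'j' + 'z' + 's' + 'q' + 'w' + 'i' = 'mqjzsqwi'

mqjzsqwi


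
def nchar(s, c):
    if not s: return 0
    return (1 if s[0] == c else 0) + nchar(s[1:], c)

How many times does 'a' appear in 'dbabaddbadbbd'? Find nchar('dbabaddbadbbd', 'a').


s[0]='d' != 'a' -> 0
s[0]='b' != 'a' -> 0
s[0]='a' == 'a' -> 1
s[0]='b' != 'a' -> 0
s[0]='a' == 'a' -> 1
s[0]='d' != 'a' -> 0
s[0]='d' != 'a' -> 0
s[0]='b' != 'a' -> 0
s[0]='a' == 'a' -> 1
s[0]='d' != 'a' -> 0
s[0]='b' != 'a' -> 0
s[0]='b' != 'a' -> 0
s[0]='d' != 'a' -> 0
Sum: 0 + 0 + 1 + 0 + 1 + 0 + 0 + 0 + 1 + 0 + 0 + 0 + 0 = 3

3


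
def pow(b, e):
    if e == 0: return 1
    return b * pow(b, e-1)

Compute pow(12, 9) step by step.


pow(12, 9)
= 12 * pow(12, 8)
= 12 * 12 * pow(12, 7)
= 12 * 12 * 12 * pow(12, 6)
= 12 * 12 * 12 * 12 * pow(12, 5)
= 12 * 12 * 12 * 12 * 12 * pow(12, 4)
= 12 * 12 * 12 * 12 * 12 * 12 * pow(12, 3)
= 12 * 12 * 12 * 12 * 12 * 12 * 12 * pow(12, 2)
= 12 * 12 * 12 * 12 * 12 * 12 * 12 * 12 * pow(12, 1)
= 12 * 12 * 12 * 12 * 12 * 12 * 12 * 12 * 12 * pow(12, 0)
= 12 * 12 * 12 * 12 * 12 * 12 * 12 * 12 * 12 * 1
= 5159780352

5159780352


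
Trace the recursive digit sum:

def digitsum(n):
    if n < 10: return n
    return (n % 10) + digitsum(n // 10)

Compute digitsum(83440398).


digitsum(83440398) = 8 + digitsum(8344039)
digitsum(8344039) = 9 + digitsum(834403)
digitsum(834403) = 3 + digitsum(83440)
digitsum(83440) = 0 + digitsum(8344)
digitsum(8344) = 4 + digitsum(834)
digitsum(834) = 4 + digitsum(83)
digitsum(83) = 3 + digitsum(8)
digitsum(8) = 8  (base case)
Total: 8 + 9 + 3 + 0 + 4 + 4 + 3 + 8 = 39

39


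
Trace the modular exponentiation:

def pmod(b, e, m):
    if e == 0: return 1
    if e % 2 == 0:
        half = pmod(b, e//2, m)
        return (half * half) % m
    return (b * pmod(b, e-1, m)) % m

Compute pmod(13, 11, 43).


pmod(13, 11, 43): e is odd, compute pmod(13, 10, 43)
  pmod(13, 10, 43): e is even, compute pmod(13, 5, 43)
    pmod(13, 5, 43): e is odd, compute pmod(13, 4, 43)
      pmod(13, 4, 43): e is even, compute pmod(13, 2, 43)
        pmod(13, 2, 43): e is even, compute pmod(13, 1, 43)
          pmod(13, 1, 43): e is odd, compute pmod(13, 0, 43)
          pmod(13, 0, 43) = 1
          (13 * 1) % 43 = 13
        half=13, (13*13) % 43 = 40
      half=40, (40*40) % 43 = 9
    (13 * 9) % 43 = 31
  half=31, (31*31) % 43 = 15
(13 * 15) % 43 = 23

23


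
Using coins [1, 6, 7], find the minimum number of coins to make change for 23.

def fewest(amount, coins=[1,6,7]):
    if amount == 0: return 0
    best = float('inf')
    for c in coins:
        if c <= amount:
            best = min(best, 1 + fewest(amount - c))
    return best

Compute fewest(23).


Building up with DP:
fewest(0) = 0
fewest(1) = min(1+fewest(0)=1+0=1) = 1
fewest(2) = min(1+fewest(1)=1+1=2) = 2
fewest(3) = min(1+fewest(2)=1+2=3) = 3
fewest(4) = min(1+fewest(3)=1+3=4) = 4
fewest(5) = min(1+fewest(4)=1+4=5) = 5
fewest(6) = min(1+fewest(5)=1+5=6, 1+fewest(0)=1+0=1) = 1
fewest(7) = min(1+fewest(6)=1+1=2, 1+fewest(1)=1+1=2, 1+fewest(0)=1+0=1) = 1
fewest(8) = min(1+fewest(7)=1+1=2, 1+fewest(2)=1+2=3, 1+fewest(1)=1+1=2) = 2
fewest(9) = min(1+fewest(8)=1+2=3, 1+fewest(3)=1+3=4, 1+fewest(2)=1+2=3) = 3
fewest(10) = min(1+fewest(9)=1+3=4, 1+fewest(4)=1+4=5, 1+fewest(3)=1+3=4) = 4
fewest(11) = min(1+fewest(10)=1+4=5, 1+fewest(5)=1+5=6, 1+fewest(4)=1+4=5) = 5
fewest(12) = min(1+fewest(11)=1+5=6, 1+fewest(6)=1+1=2, 1+fewest(5)=1+5=6) = 2
fewest(13) = min(1+fewest(12)=1+2=3, 1+fewest(7)=1+1=2, 1+fewest(6)=1+1=2) = 2
fewest(14) = min(1+fewest(13)=1+2=3, 1+fewest(8)=1+2=3, 1+fewest(7)=1+1=2) = 2
fewest(15) = min(1+fewest(14)=1+2=3, 1+fewest(9)=1+3=4, 1+fewest(8)=1+2=3) = 3
fewest(16) = min(1+fewest(15)=1+3=4, 1+fewest(10)=1+4=5, 1+fewest(9)=1+3=4) = 4
fewest(17) = min(1+fewest(16)=1+4=5, 1+fewest(11)=1+5=6, 1+fewest(10)=1+4=5) = 5
fewest(18) = min(1+fewest(17)=1+5=6, 1+fewest(12)=1+2=3, 1+fewest(11)=1+5=6) = 3
fewest(19) = min(1+fewest(18)=1+3=4, 1+fewest(13)=1+2=3, 1+fewest(12)=1+2=3) = 3
fewest(20) = min(1+fewest(19)=1+3=4, 1+fewest(14)=1+2=3, 1+fewest(13)=1+2=3) = 3
fewest(21) = min(1+fewest(20)=1+3=4, 1+fewest(15)=1+3=4, 1+fewest(14)=1+2=3) = 3
fewest(22) = min(1+fewest(21)=1+3=4, 1+fewest(16)=1+4=5, 1+fewest(15)=1+3=4) = 4
fewest(23) = min(1+fewest(22)=1+4=5, 1+fewest(17)=1+5=6, 1+fewest(16)=1+4=5) = 5

5


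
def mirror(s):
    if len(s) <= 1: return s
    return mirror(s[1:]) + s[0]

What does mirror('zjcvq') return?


mirror('zjcvq') = mirror('jcvq') + 'z'
mirror('jcvq') = mirror('cvq') + 'j'
mirror('cvq') = mirror('vq') + 'c'
mirror('vq') = mirror('q') + 'v'
mirror('q') = 'q'  (base case)
Concatenating: 'q' + 'v' + 'c' + 'j' + 'z' = 'qvcjz'

qvcjz


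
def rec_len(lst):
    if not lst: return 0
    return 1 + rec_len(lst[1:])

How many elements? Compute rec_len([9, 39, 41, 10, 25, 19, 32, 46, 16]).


rec_len([9, 39, 41, 10, 25, 19, 32, 46, 16]) = 1 + rec_len([39, 41, 10, 25, 19, 32, 46, 16])
rec_len([39, 41, 10, 25, 19, 32, 46, 16]) = 1 + rec_len([41, 10, 25, 19, 32, 46, 16])
rec_len([41, 10, 25, 19, 32, 46, 16]) = 1 + rec_len([10, 25, 19, 32, 46, 16])
rec_len([10, 25, 19, 32, 46, 16]) = 1 + rec_len([25, 19, 32, 46, 16])
rec_len([25, 19, 32, 46, 16]) = 1 + rec_len([19, 32, 46, 16])
rec_len([19, 32, 46, 16]) = 1 + rec_len([32, 46, 16])
rec_len([32, 46, 16]) = 1 + rec_len([46, 16])
rec_len([46, 16]) = 1 + rec_len([16])
rec_len([16]) = 1 + rec_len([])
rec_len([]) = 0  (base case)
Unwinding: 1 + 1 + 1 + 1 + 1 + 1 + 1 + 1 + 1 + 0 = 9

9


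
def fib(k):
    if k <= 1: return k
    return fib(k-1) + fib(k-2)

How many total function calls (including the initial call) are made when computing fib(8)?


Let C(n) = total calls for fib(n)
C(0) = 1, C(1) = 1
C(2) = 1 + C(1) + C(0) = 1 + 1 + 1 = 3
C(3) = 1 + C(2) + C(1) = 1 + 3 + 1 = 5
C(4) = 1 + C(3) + C(2) = 1 + 5 + 3 = 9
C(5) = 1 + C(4) + C(3) = 1 + 9 + 5 = 15
C(6) = 1 + C(5) + C(4) = 1 + 15 + 9 = 25
C(7) = 1 + C(6) + C(5) = 1 + 25 + 15 = 41
C(8) = 1 + C(7) + C(6) = 1 + 41 + 25 = 67

67


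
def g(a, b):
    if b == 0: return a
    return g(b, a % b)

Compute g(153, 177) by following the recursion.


g(153, 177) = g(177, 153)
g(177, 153) = g(153, 24)
g(153, 24) = g(24, 9)
g(24, 9) = g(9, 6)
g(9, 6) = g(6, 3)
g(6, 3) = g(3, 0)
g(3, 0) = 3  (base case)

3


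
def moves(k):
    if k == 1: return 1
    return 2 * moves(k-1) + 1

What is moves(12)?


moves(12) = 2 * moves(11) + 1
moves(11) = 2 * moves(10) + 1
moves(10) = 2 * moves(9) + 1
moves(9) = 2 * moves(8) + 1
moves(8) = 2 * moves(7) + 1
moves(7) = 2 * moves(6) + 1
moves(6) = 2 * moves(5) + 1
moves(5) = 2 * moves(4) + 1
moves(4) = 2 * moves(3) + 1
moves(3) = 2 * moves(2) + 1
moves(2) = 2 * moves(1) + 1
moves(1) = 1  (base case)
moves(2) = 2 * 1 + 1 = 3
moves(3) = 2 * 3 + 1 = 7
moves(4) = 2 * 7 + 1 = 15
moves(5) = 2 * 15 + 1 = 31
moves(6) = 2 * 31 + 1 = 63
moves(7) = 2 * 63 + 1 = 127
moves(8) = 2 * 127 + 1 = 255
moves(9) = 2 * 255 + 1 = 511
moves(10) = 2 * 511 + 1 = 1023
moves(11) = 2 * 1023 + 1 = 2047
moves(12) = 2 * 2047 + 1 = 4095

4095


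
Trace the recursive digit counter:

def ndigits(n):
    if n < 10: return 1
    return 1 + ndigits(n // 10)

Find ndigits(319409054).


ndigits(319409054) = 1 + ndigits(31940905)
ndigits(31940905) = 1 + ndigits(3194090)
ndigits(3194090) = 1 + ndigits(319409)
ndigits(319409) = 1 + ndigits(31940)
ndigits(31940) = 1 + ndigits(3194)
ndigits(3194) = 1 + ndigits(319)
ndigits(319) = 1 + ndigits(31)
ndigits(31) = 1 + ndigits(3)
ndigits(3) = 1  (base case: 3 < 10)
Unwinding: 1 + 1 + 1 + 1 + 1 + 1 + 1 + 1 + 1 = 9

9


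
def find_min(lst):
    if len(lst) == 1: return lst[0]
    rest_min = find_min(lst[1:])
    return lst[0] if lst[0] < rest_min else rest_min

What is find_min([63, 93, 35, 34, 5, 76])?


find_min([63, 93, 35, 34, 5, 76]): compare 63 with find_min([93, 35, 34, 5, 76])
find_min([93, 35, 34, 5, 76]): compare 93 with find_min([35, 34, 5, 76])
find_min([35, 34, 5, 76]): compare 35 with find_min([34, 5, 76])
find_min([34, 5, 76]): compare 34 with find_min([5, 76])
find_min([5, 76]): compare 5 with find_min([76])
find_min([76]) = 76  (base case)
Compare 5 with 76 -> 5
Compare 34 with 5 -> 5
Compare 35 with 5 -> 5
Compare 93 with 5 -> 5
Compare 63 with 5 -> 5

5


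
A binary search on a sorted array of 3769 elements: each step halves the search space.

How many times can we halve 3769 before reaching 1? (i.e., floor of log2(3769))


3769 / 2 = 1884
1884 / 2 = 942
942 / 2 = 471
471 / 2 = 235
235 / 2 = 117
117 / 2 = 58
58 / 2 = 29
29 / 2 = 14
14 / 2 = 7
7 / 2 = 3
3 / 2 = 1
Reached 1 after 11 halvings

11


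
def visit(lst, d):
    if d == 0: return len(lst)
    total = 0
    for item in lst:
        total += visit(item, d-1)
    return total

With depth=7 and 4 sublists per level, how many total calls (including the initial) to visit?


At depth 0 (root): 1 call
At depth 1: each of 1 parents calls visit on 4 children = 4 calls
At depth 2: each of 4 parents calls visit on 4 children = 16 calls
At depth 3: each of 16 parents calls visit on 4 children = 64 calls
At depth 4: each of 64 parents calls visit on 4 children = 256 calls
At depth 5: each of 256 parents calls visit on 4 children = 1024 calls
At depth 6: each of 1024 parents calls visit on 4 children = 4096 calls
At depth 7: each of 4096 parents calls visit on 4 children = 16384 calls
Total: 1 + 4 + 16 + 64 + 256 + 1024 + 4096 + 16384 = 21845

21845


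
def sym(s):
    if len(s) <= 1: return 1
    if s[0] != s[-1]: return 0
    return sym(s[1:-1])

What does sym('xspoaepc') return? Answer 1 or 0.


sym('xspoaepc'): s[0]='x' != s[-1]='c' -> return 0
Result: 0 (not a palindrome)

0


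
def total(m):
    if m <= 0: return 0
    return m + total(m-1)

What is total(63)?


total(63)
= 63 + 62 + 61 + 60 + 59 + 58 + 57 + 56 + 55 + 54 + 53 + 52 + 51 + 50 + 49 + 48 + 47 + 46 + 45 + 44 + 43 + 42 + 41 + 40 + 39 + 38 + 37 + 36 + 35 + 34 + 33 + 32 + 31 + 30 + 29 + 28 + 27 + 26 + 25 + 24 + 23 + 22 + 21 + 20 + 19 + 18 + 17 + 16 + 15 + 14 + 13 + 12 + 11 + 10 + 9 + 8 + 7 + 6 + 5 + 4 + 3 + 2 + 1 + total(0)
= 63 + 62 + 61 + 60 + 59 + 58 + 57 + 56 + 55 + 54 + 53 + 52 + 51 + 50 + 49 + 48 + 47 + 46 + 45 + 44 + 43 + 42 + 41 + 40 + 39 + 38 + 37 + 36 + 35 + 34 + 33 + 32 + 31 + 30 + 29 + 28 + 27 + 26 + 25 + 24 + 23 + 22 + 21 + 20 + 19 + 18 + 17 + 16 + 15 + 14 + 13 + 12 + 11 + 10 + 9 + 8 + 7 + 6 + 5 + 4 + 3 + 2 + 1 + 0
= 2016

2016


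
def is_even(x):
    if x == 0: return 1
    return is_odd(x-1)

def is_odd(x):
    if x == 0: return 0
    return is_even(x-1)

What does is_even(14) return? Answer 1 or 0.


is_even(14) = is_odd(13)
is_odd(13) = is_even(12)
is_even(12) = is_odd(11)
is_odd(11) = is_even(10)
is_even(10) = is_odd(9)
is_odd(9) = is_even(8)
is_even(8) = is_odd(7)
is_odd(7) = is_even(6)
is_even(6) = is_odd(5)
is_odd(5) = is_even(4)
is_even(4) = is_odd(3)
is_odd(3) = is_even(2)
is_even(2) = is_odd(1)
is_odd(1) = is_even(0)
is_even(0) = 1  (base case)
Result: 1

1


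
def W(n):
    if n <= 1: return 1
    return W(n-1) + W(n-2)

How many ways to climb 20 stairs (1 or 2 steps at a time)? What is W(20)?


Building up from base cases:
W(0) = 1
W(1) = 1
W(2) = W(1) + W(0) = 1 + 1 = 2
W(3) = W(2) + W(1) = 2 + 1 = 3
W(4) = W(3) + W(2) = 3 + 2 = 5
W(5) = W(4) + W(3) = 5 + 3 = 8
W(6) = W(5) + W(4) = 8 + 5 = 13
W(7) = W(6) + W(5) = 13 + 8 = 21
W(8) = W(7) + W(6) = 21 + 13 = 34
W(9) = W(8) + W(7) = 34 + 21 = 55
W(10) = W(9) + W(8) = 55 + 34 = 89
W(11) = W(10) + W(9) = 89 + 55 = 144
W(12) = W(11) + W(10) = 144 + 89 = 233
W(13) = W(12) + W(11) = 233 + 144 = 377
W(14) = W(13) + W(12) = 377 + 233 = 610
W(15) = W(14) + W(13) = 610 + 377 = 987
W(16) = W(15) + W(14) = 987 + 610 = 1597
W(17) = W(16) + W(15) = 1597 + 987 = 2584
W(18) = W(17) + W(16) = 2584 + 1597 = 4181
W(19) = W(18) + W(17) = 4181 + 2584 = 6765
W(20) = W(19) + W(18) = 6765 + 4181 = 10946

10946


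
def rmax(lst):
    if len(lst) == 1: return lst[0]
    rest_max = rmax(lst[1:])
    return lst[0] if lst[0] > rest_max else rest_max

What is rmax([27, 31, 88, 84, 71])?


rmax([27, 31, 88, 84, 71]): compare 27 with rmax([31, 88, 84, 71])
rmax([31, 88, 84, 71]): compare 31 with rmax([88, 84, 71])
rmax([88, 84, 71]): compare 88 with rmax([84, 71])
rmax([84, 71]): compare 84 with rmax([71])
rmax([71]) = 71  (base case)
Compare 84 with 71 -> 84
Compare 88 with 84 -> 88
Compare 31 with 88 -> 88
Compare 27 with 88 -> 88

88


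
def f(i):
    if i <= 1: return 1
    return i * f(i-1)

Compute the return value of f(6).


f(6)
= 6 * f(5)
= 6 * 5 * f(4)
= 6 * 5 * 4 * f(3)
= 6 * 5 * 4 * 3 * f(2)
= 6 * 5 * 4 * 3 * 2 * f(1)
= 6 * 5 * 4 * 3 * 2 * 1
= 720

720


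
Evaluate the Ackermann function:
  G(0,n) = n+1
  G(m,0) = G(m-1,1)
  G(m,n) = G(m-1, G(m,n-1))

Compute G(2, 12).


G(2, 12) = G(1, G(2, 11))
  G(2, 11) = G(1, G(2, 10))
    G(2, 10) = G(1, G(2, 9))
      G(2, 9) = G(1, G(2, 8))
        G(2, 8) = G(1, G(2, 7))
          G(2, 7) = G(1, G(2, 6))
          G(2, 6) = G(1, G(2, 5))
          G(2, 5) = G(1, G(2, 4))
          G(2, 4) = G(1, G(2, 3))
          G(2, 3) = G(1, G(2, 2))
          G(2, 2) = G(1, G(2, 1))
          G(2, 1) = G(1, G(2, 0))
          G(2, 0) = G(1, 1)
          G(1, 1) = G(0, G(1, 0))
          G(1, 0) = G(0, 1)
          G(0, 1) = 2
            = G(0, 2)
          G(0, 2) = 3
            = G(1, 3)
          G(1, 3) = G(0, G(1, 2))
          G(1, 2) = G(0, G(1, 1))
          G(1, 1) = G(0, G(1, 0))
          G(1, 0) = G(0, 1)
          G(0, 1) = 2
            = G(0, 2)
... (trace truncated)
Result: G(2, 12) = 27

27


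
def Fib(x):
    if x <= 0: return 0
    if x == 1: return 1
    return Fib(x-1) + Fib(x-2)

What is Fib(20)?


Computing Fib(20) bottom-up:
Fib(0) = 0
Fib(1) = 1
Fib(2) = Fib(1) + Fib(0) = 1 + 0 = 1
Fib(3) = Fib(2) + Fib(1) = 1 + 1 = 2
Fib(4) = Fib(3) + Fib(2) = 2 + 1 = 3
Fib(5) = Fib(4) + Fib(3) = 3 + 2 = 5
Fib(6) = Fib(5) + Fib(4) = 5 + 3 = 8
Fib(7) = Fib(6) + Fib(5) = 8 + 5 = 13
Fib(8) = Fib(7) + Fib(6) = 13 + 8 = 21
Fib(9) = Fib(8) + Fib(7) = 21 + 13 = 34
Fib(10) = Fib(9) + Fib(8) = 34 + 21 = 55
Fib(11) = Fib(10) + Fib(9) = 55 + 34 = 89
Fib(12) = Fib(11) + Fib(10) = 89 + 55 = 144
Fib(13) = Fib(12) + Fib(11) = 144 + 89 = 233
Fib(14) = Fib(13) + Fib(12) = 233 + 144 = 377
Fib(15) = Fib(14) + Fib(13) = 377 + 233 = 610
Fib(16) = Fib(15) + Fib(14) = 610 + 377 = 987
Fib(17) = Fib(16) + Fib(15) = 987 + 610 = 1597
Fib(18) = Fib(17) + Fib(16) = 1597 + 987 = 2584
Fib(19) = Fib(18) + Fib(17) = 2584 + 1597 = 4181
Fib(20) = Fib(19) + Fib(18) = 4181 + 2584 = 6765

6765


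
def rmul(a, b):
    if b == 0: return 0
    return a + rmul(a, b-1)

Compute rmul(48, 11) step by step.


rmul(48, 11) = 48 + rmul(48, 10)
rmul(48, 10) = 48 + rmul(48, 9)
rmul(48, 9) = 48 + rmul(48, 8)
rmul(48, 8) = 48 + rmul(48, 7)
rmul(48, 7) = 48 + rmul(48, 6)
rmul(48, 6) = 48 + rmul(48, 5)
rmul(48, 5) = 48 + rmul(48, 4)
rmul(48, 4) = 48 + rmul(48, 3)
rmul(48, 3) = 48 + rmul(48, 2)
rmul(48, 2) = 48 + rmul(48, 1)
rmul(48, 1) = 48 + rmul(48, 0)
rmul(48, 0) = 0  (base case)
Total: 48 + 48 + 48 + 48 + 48 + 48 + 48 + 48 + 48 + 48 + 48 + 0 = 528

528


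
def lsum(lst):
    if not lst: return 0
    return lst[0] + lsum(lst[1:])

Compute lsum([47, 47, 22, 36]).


lsum([47, 47, 22, 36]) = 47 + lsum([47, 22, 36])
lsum([47, 22, 36]) = 47 + lsum([22, 36])
lsum([22, 36]) = 22 + lsum([36])
lsum([36]) = 36 + lsum([])
lsum([]) = 0  (base case)
Total: 47 + 47 + 22 + 36 + 0 = 152

152


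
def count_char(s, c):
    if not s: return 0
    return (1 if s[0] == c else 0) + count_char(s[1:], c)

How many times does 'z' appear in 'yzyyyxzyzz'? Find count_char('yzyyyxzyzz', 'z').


s[0]='y' != 'z' -> 0
s[0]='z' == 'z' -> 1
s[0]='y' != 'z' -> 0
s[0]='y' != 'z' -> 0
s[0]='y' != 'z' -> 0
s[0]='x' != 'z' -> 0
s[0]='z' == 'z' -> 1
s[0]='y' != 'z' -> 0
s[0]='z' == 'z' -> 1
s[0]='z' == 'z' -> 1
Sum: 0 + 1 + 0 + 0 + 0 + 0 + 1 + 0 + 1 + 1 = 4

4


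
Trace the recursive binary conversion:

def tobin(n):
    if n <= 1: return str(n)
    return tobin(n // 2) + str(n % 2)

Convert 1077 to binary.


tobin(1077) = tobin(538) + '1'
tobin(538) = tobin(269) + '0'
tobin(269) = tobin(134) + '1'
tobin(134) = tobin(67) + '0'
tobin(67) = tobin(33) + '1'
tobin(33) = tobin(16) + '1'
tobin(16) = tobin(8) + '0'
tobin(8) = tobin(4) + '0'
tobin(4) = tobin(2) + '0'
tobin(2) = tobin(1) + '0'
tobin(1) = '1'  (base case)
Concatenating: '1' + '0' + '0' + '0' + '0' + '1' + '1' + '0' + '1' + '0' + '1' = '10000110101'

10000110101


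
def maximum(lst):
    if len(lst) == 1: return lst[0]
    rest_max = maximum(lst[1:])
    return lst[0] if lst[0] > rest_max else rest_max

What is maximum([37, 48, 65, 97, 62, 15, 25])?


maximum([37, 48, 65, 97, 62, 15, 25]): compare 37 with maximum([48, 65, 97, 62, 15, 25])
maximum([48, 65, 97, 62, 15, 25]): compare 48 with maximum([65, 97, 62, 15, 25])
maximum([65, 97, 62, 15, 25]): compare 65 with maximum([97, 62, 15, 25])
maximum([97, 62, 15, 25]): compare 97 with maximum([62, 15, 25])
maximum([62, 15, 25]): compare 62 with maximum([15, 25])
maximum([15, 25]): compare 15 with maximum([25])
maximum([25]) = 25  (base case)
Compare 15 with 25 -> 25
Compare 62 with 25 -> 62
Compare 97 with 62 -> 97
Compare 65 with 97 -> 97
Compare 48 with 97 -> 97
Compare 37 with 97 -> 97

97


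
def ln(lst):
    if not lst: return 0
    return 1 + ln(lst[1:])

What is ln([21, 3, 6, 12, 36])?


ln([21, 3, 6, 12, 36]) = 1 + ln([3, 6, 12, 36])
ln([3, 6, 12, 36]) = 1 + ln([6, 12, 36])
ln([6, 12, 36]) = 1 + ln([12, 36])
ln([12, 36]) = 1 + ln([36])
ln([36]) = 1 + ln([])
ln([]) = 0  (base case)
Unwinding: 1 + 1 + 1 + 1 + 1 + 0 = 5

5


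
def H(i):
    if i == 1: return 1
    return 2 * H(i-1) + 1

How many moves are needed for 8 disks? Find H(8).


H(8) = 2 * H(7) + 1
H(7) = 2 * H(6) + 1
H(6) = 2 * H(5) + 1
H(5) = 2 * H(4) + 1
H(4) = 2 * H(3) + 1
H(3) = 2 * H(2) + 1
H(2) = 2 * H(1) + 1
H(1) = 1  (base case)
H(2) = 2 * 1 + 1 = 3
H(3) = 2 * 3 + 1 = 7
H(4) = 2 * 7 + 1 = 15
H(5) = 2 * 15 + 1 = 31
H(6) = 2 * 31 + 1 = 63
H(7) = 2 * 63 + 1 = 127
H(8) = 2 * 127 + 1 = 255

255


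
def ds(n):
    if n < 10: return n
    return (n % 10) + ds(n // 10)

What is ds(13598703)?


ds(13598703) = 3 + ds(1359870)
ds(1359870) = 0 + ds(135987)
ds(135987) = 7 + ds(13598)
ds(13598) = 8 + ds(1359)
ds(1359) = 9 + ds(135)
ds(135) = 5 + ds(13)
ds(13) = 3 + ds(1)
ds(1) = 1  (base case)
Total: 3 + 0 + 7 + 8 + 9 + 5 + 3 + 1 = 36

36
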